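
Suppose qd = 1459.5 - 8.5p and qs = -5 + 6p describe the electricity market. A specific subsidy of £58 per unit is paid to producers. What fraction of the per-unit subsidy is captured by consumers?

Consumer share = 12/29

Pre-subsidy: 1459.5 - 8.5p = -5 + 6p gives p* = 101, q* = 601.
With the subsidy, sellers receive ps = pb + 58 for each unit, where pb is the price buyers pay.
Supply in terms of pb becomes qs = -5 + 6(pb + 58) = 343 + 6pb. Setting this equal to demand: 1459.5 - 8.5pb = 343 + 6pb, so pb = 77.
Sellers receive ps = 77 + 58 = 135; q' = 1459.5 − 8.5·77 = 805.
Buyers' price falls by p* − pb = 101 − 77 = 24; sellers' price rises by ps − p* = 135 − 101 = 34.
So consumers capture 24/58 = 12/29 of each unit of subsidy.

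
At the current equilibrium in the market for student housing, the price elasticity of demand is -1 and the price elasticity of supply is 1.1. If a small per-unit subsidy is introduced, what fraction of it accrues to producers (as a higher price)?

For a small subsidy around the equilibrium, the benefit split depends on the relative slopes, which at a point are proportional to the elasticities.
Buyer share = εs/(εs + |εd|) = 1.1/(1.1 + 1) = 11/21; seller share = |εd|/(εs + |εd|) = 10/21.
So producers capture 10/21 of the subsidy.

Producer share = 10/21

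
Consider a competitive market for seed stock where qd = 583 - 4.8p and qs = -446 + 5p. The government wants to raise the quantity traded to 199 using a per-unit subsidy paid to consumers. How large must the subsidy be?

At q = 199, invert demand for the buyer price: pb = (583 − 199)/4.8 = 80; invert supply for the seller price: ps = (199 − (-446))/5 = 129.
The subsidy must fill the gap: s = ps − pb = 129 − 80 = 49.

Required subsidy s = 49 per unit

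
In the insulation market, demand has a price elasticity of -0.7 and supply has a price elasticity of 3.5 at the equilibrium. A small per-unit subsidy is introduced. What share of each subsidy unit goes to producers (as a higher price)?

For a small subsidy around the equilibrium, the benefit split depends on the relative slopes, which at a point are proportional to the elasticities.
Buyer share = εs/(εs + |εd|) = 3.5/(3.5 + 0.7) = 5/6; seller share = |εd|/(εs + |εd|) = 1/6.
So producers capture 1/6 of the subsidy.

Producer share = 1/6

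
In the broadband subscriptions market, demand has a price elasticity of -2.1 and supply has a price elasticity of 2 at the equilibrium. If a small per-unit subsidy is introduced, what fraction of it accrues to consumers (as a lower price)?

For a small subsidy around the equilibrium, the benefit split depends on the relative slopes, which at a point are proportional to the elasticities.
Buyer share = εs/(εs + |εd|) = 2/(2 + 2.1) = 20/41; seller share = |εd|/(εs + |εd|) = 21/41.

Consumer share = 20/41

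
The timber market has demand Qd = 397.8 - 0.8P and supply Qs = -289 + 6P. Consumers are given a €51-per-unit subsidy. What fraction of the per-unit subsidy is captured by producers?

Producer share = 2/17

Pre-subsidy: 397.8 - 0.8P = -289 + 6P gives P* = 101, Q* = 317.
With the rebate, buyers effectively pay Pb = Ps − 51, where Ps is the price sellers receive.
Demand in terms of Ps becomes Qd = 397.8 − 0.8(Ps − 51) = 438.6 - 0.8Ps. Setting this equal to supply: 438.6 - 0.8Ps = -289 + 6Ps, so Ps = 107.
Buyers pay Pb = 107 − 51 = 56; Q' = -289 + 6·107 = 353.
Buyers' price falls by P* − Pb = 101 − 56 = 45; sellers' price rises by Ps − P* = 107 − 101 = 6.
So producers capture 6/51 = 2/17 of each unit of subsidy.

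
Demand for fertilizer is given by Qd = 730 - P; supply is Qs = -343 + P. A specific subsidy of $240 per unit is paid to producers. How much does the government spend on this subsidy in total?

Pre-subsidy: 730 - P = -343 + P gives P* = 536.5, Q* = 193.5.
With the subsidy, sellers receive Ps = Pb + 240 for each unit, where Pb is the price buyers pay.
Supply in terms of Pb becomes Qs = -343 + 1(Pb + 240) = -103 + Pb. Setting this equal to demand: 730 - Pb = -103 + Pb, so Pb = 416.5.
Sellers receive Ps = 416.5 + 240 = 656.5; Q' = 730 − 1·416.5 = 313.5.
Government outlay = subsidy × quantity = 240 × 313.5 = 75240.

Government cost = $75240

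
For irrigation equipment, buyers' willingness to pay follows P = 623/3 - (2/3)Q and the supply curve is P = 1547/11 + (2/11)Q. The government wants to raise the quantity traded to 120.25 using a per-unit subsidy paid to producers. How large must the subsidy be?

Required subsidy s = 35 per unit

At Q = 120.25, from the demand curve buyers pay Pb = 623/3 − (2/3)·120.25 = 127.5; from the supply curve sellers need Ps = 1547/11 + (2/11)·120.25 = 162.5.
The subsidy must fill the gap: s = Ps − Pb = 162.5 − 127.5 = 35.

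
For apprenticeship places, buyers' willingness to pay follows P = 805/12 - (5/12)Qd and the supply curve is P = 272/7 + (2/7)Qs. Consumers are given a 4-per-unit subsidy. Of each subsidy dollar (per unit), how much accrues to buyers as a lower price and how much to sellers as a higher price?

Pre-subsidy: 805/12 - (5/12)Q = 272/7 + (2/7)Q gives Q* = 2371/59 and P* = 2970/59.
With the rebate, buyers effectively pay Pb = Ps − 4, where Ps is the price sellers receive.
On the curves, Pb = 805/12 - (5/12)Q and Ps = 272/7 + (2/7)Q; the wedge Ps − Pb = 4 gives 272/7 + (2/7)Q − (805/12 - (5/12)Q) = 4, so Q' = 2707/59.
Then Pb = 805/12 − (5/12)·(2707/59) = 2830/59 and Ps = 272/7 + (2/7)·(2707/59) = 3066/59.
Buyers' price falls by P* − Pb = 2970/59 − 2830/59 = 140/59; sellers' price rises by Ps − P* = 3066/59 − 2970/59 = 96/59.

Buyers gain 140/59 per unit; sellers gain 96/59 per unit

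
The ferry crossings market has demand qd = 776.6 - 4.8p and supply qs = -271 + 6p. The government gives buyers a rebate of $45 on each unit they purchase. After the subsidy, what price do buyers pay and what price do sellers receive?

Buyers pay $72; sellers receive $117

Pre-subsidy: 776.6 - 4.8p = -271 + 6p gives p* = 97, q* = 311.
With the rebate, buyers effectively pay pb = ps − 45, where ps is the price sellers receive.
Demand in terms of ps becomes qd = 776.6 − 4.8(ps − 45) = 992.6 - 4.8ps. Setting this equal to supply: 992.6 - 4.8ps = -271 + 6ps, so ps = 117.
Buyers pay pb = 117 − 45 = 72; q' = -271 + 6·117 = 431.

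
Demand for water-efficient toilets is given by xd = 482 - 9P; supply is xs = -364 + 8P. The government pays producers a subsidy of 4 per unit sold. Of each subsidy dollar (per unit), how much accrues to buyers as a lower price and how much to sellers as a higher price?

Buyers gain 32/17 per unit; sellers gain 36/17 per unit

Pre-subsidy: 482 - 9P = -364 + 8P gives P* = 846/17, x* = 580/17.
With the subsidy, sellers receive Ps = Pb + 4 for each unit, where Pb is the price buyers pay.
Supply in terms of Pb becomes xs = -364 + 8(Pb + 4) = -332 + 8Pb. Setting this equal to demand: 482 - 9Pb = -332 + 8Pb, so Pb = 814/17.
Sellers receive Ps = 814/17 + 4 = 882/17; x' = 482 − 9·(814/17) = 868/17.
Buyers' price falls by P* − Pb = 846/17 − 814/17 = 32/17; sellers' price rises by Ps − P* = 882/17 − 846/17 = 36/17.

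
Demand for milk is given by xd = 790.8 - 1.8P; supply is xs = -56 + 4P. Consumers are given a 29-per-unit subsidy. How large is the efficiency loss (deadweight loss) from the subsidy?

Deadweight loss = 522

Pre-subsidy: 790.8 - 1.8P = -56 + 4P gives P* = 146, x* = 528.
With the rebate, buyers effectively pay Pb = Ps − 29, where Ps is the price sellers receive.
Demand in terms of Ps becomes xd = 790.8 − 1.8(Ps − 29) = 843 - 1.8Ps. Setting this equal to supply: 843 - 1.8Ps = -56 + 4Ps, so Ps = 155.
Buyers pay Pb = 155 − 29 = 126; x' = -56 + 4·155 = 564.
The subsidy expands output by 564 − 528 = 36 past the efficient level; on those units the gap between marginal cost and willingness to pay runs from 0 up to 29.
DWL = ½ × 29 × 36 = 522.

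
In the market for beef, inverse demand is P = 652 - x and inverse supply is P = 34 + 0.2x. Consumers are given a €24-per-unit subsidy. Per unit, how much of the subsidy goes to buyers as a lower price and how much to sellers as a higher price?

Buyers gain €20 per unit; sellers gain €4 per unit

Pre-subsidy: 652 - x = 34 + 0.2x gives x* = 515 and P* = 137.
With the rebate, buyers effectively pay Pb = Ps − 24, where Ps is the price sellers receive.
On the curves, Pb = 652 - x and Ps = 34 + 0.2x; the wedge Ps − Pb = 24 gives 34 + 0.2x − (652 - x) = 24, so x' = 535.
Then Pb = 652 − 1·535 = 117 and Ps = 34 + 0.2·535 = 141.
Buyers' price falls by P* − Pb = 137 − 117 = 20; sellers' price rises by Ps − P* = 141 − 137 = 4.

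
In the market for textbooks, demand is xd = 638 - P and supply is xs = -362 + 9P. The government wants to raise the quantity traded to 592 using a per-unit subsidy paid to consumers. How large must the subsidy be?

At x = 592, invert demand for the buyer price: Pb = (638 − 592)/1 = 46; invert supply for the seller price: Ps = (592 − (-362))/9 = 106.
The subsidy must fill the gap: s = Ps − Pb = 106 − 46 = 60.

Required subsidy s = 60 per unit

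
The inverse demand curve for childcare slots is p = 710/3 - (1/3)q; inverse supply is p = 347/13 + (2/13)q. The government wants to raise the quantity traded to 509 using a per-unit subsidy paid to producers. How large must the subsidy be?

Required subsidy s = 38 per unit

At q = 509, from the demand curve buyers pay pb = 710/3 − (1/3)·509 = 67; from the supply curve sellers need ps = 347/13 + (2/13)·509 = 105.
The subsidy must fill the gap: s = ps − pb = 105 − 67 = 38.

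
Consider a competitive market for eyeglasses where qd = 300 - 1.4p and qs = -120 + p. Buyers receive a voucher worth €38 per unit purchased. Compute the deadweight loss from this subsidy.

Pre-subsidy: 300 - 1.4p = -120 + p gives p* = 175, q* = 55.
With the rebate, buyers effectively pay pb = ps − 38, where ps is the price sellers receive.
Demand in terms of ps becomes qd = 300 − 1.4(ps − 38) = 353.2 - 1.4ps. Setting this equal to supply: 353.2 - 1.4ps = -120 + ps, so ps = 1183/6.
Buyers pay pb = 1183/6 − 38 = 955/6; q' = -120 + 1·(1183/6) = 463/6.
The subsidy expands output by 463/6 − 55 = 133/6 past the efficient level; on those units the gap between marginal cost and willingness to pay runs from 0 up to 38.
DWL = ½ × 38 × 133/6 = 2527/6.

Deadweight loss = 2527/6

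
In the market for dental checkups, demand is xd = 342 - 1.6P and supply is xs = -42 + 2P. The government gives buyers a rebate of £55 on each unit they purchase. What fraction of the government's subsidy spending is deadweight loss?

Pre-subsidy: 342 - 1.6P = -42 + 2P gives P* = 320/3, x* = 514/3.
With the rebate, buyers effectively pay Pb = Ps − 55, where Ps is the price sellers receive.
Demand in terms of Ps becomes xd = 342 − 1.6(Ps − 55) = 430 - 1.6Ps. Setting this equal to supply: 430 - 1.6Ps = -42 + 2Ps, so Ps = 1180/9.
Buyers pay Pb = 1180/9 − 55 = 685/9; x' = -42 + 2·(1180/9) = 1982/9.
ΔCS = ½(514/3 + 1982/9)(320/3 − 685/9) = 484550/81; ΔPS = ½(514/3 + 1982/9)(1180/9 − 320/3) = 387640/81.
Government spending = 55 × 1982/9 = 109010/9.
DWL = ½ × 55 × (1982/9 − 514/3) = 12100/9; fraction = (12100/9) / (109010/9) = 110/991.

DWL / government spending = 110/991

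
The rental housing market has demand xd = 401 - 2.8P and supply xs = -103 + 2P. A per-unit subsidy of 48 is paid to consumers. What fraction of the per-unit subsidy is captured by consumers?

Consumer share = 5/12

Pre-subsidy: 401 - 2.8P = -103 + 2P gives P* = 105, x* = 107.
With the rebate, buyers effectively pay Pb = Ps − 48, where Ps is the price sellers receive.
Demand in terms of Ps becomes xd = 401 − 2.8(Ps − 48) = 535.4 - 2.8Ps. Setting this equal to supply: 535.4 - 2.8Ps = -103 + 2Ps, so Ps = 133.
Buyers pay Pb = 133 − 48 = 85; x' = -103 + 2·133 = 163.
Buyers' price falls by P* − Pb = 105 − 85 = 20; sellers' price rises by Ps − P* = 133 − 105 = 28.
So consumers capture 20/48 = 5/12 of each unit of subsidy.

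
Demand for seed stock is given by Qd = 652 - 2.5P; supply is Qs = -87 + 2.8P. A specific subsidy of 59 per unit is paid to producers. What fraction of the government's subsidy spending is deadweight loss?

DWL / government spending = 2065/20211

Pre-subsidy: 652 - 2.5P = -87 + 2.8P gives P* = 7390/53, Q* = 16081/53.
With the subsidy, sellers receive Ps = Pb + 59 for each unit, where Pb is the price buyers pay.
Supply in terms of Pb becomes Qs = -87 + 2.8(Pb + 59) = 78.2 + 2.8Pb. Setting this equal to demand: 652 - 2.5Pb = 78.2 + 2.8Pb, so Pb = 5738/53.
Sellers receive Ps = 5738/53 + 59 = 8865/53; Q' = 652 − 2.5·(5738/53) = 20211/53.
ΔCS = ½(16081/53 + 20211/53)(7390/53 − 5738/53) = 29977192/2809; ΔPS = ½(16081/53 + 20211/53)(8865/53 − 7390/53) = 26765350/2809.
Government spending = 59 × 20211/53 = 1192449/53.
DWL = ½ × 59 × (20211/53 − 16081/53) = 121835/53; fraction = (121835/53) / (1192449/53) = 2065/20211.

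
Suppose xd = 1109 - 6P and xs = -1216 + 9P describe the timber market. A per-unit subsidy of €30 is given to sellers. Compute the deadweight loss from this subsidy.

Deadweight loss = €1620

Pre-subsidy: 1109 - 6P = -1216 + 9P gives P* = 155, x* = 179.
With the subsidy, sellers receive Ps = Pb + 30 for each unit, where Pb is the price buyers pay.
Supply in terms of Pb becomes xs = -1216 + 9(Pb + 30) = -946 + 9Pb. Setting this equal to demand: 1109 - 6Pb = -946 + 9Pb, so Pb = 137.
Sellers receive Ps = 137 + 30 = 167; x' = 1109 − 6·137 = 287.
The subsidy expands output by 287 − 179 = 108 past the efficient level; on those units the gap between marginal cost and willingness to pay runs from 0 up to 30.
DWL = ½ × 30 × 108 = 1620.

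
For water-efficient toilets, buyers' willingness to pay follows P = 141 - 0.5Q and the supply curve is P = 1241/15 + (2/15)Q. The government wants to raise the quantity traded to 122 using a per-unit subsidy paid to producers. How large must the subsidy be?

At Q = 122, from the demand curve buyers pay Pb = 141 − 0.5·122 = 80; from the supply curve sellers need Ps = 1241/15 + (2/15)·122 = 99.
The subsidy must fill the gap: s = Ps − Pb = 99 − 80 = 19.

Required subsidy s = 19 per unit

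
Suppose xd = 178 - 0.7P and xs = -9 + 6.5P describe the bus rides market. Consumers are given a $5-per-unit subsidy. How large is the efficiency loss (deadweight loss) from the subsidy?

Pre-subsidy: 178 - 0.7P = -9 + 6.5P gives P* = 935/36, x* = 11507/72.
With the rebate, buyers effectively pay Pb = Ps − 5, where Ps is the price sellers receive.
Demand in terms of Ps becomes xd = 178 − 0.7(Ps − 5) = 181.5 - 0.7Ps. Setting this equal to supply: 181.5 - 0.7Ps = -9 + 6.5Ps, so Ps = 635/24.
Buyers pay Pb = 635/24 − 5 = 515/24; x' = -9 + 6.5·(635/24) = 7823/48.
The subsidy expands output by 7823/48 − 11507/72 = 455/144 past the efficient level; on those units the gap between marginal cost and willingness to pay runs from 0 up to 5.
DWL = ½ × 5 × 455/144 = 2275/288.

Deadweight loss = 2275/288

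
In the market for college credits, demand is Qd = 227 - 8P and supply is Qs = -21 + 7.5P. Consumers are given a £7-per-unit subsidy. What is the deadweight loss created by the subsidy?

Pre-subsidy: 227 - 8P = -21 + 7.5P gives P* = 16, Q* = 99.
With the rebate, buyers effectively pay Pb = Ps − 7, where Ps is the price sellers receive.
Demand in terms of Ps becomes Qd = 227 − 8(Ps − 7) = 283 - 8Ps. Setting this equal to supply: 283 - 8Ps = -21 + 7.5Ps, so Ps = 608/31.
Buyers pay Pb = 608/31 − 7 = 391/31; Q' = -21 + 7.5·(608/31) = 3909/31.
The subsidy expands output by 3909/31 − 99 = 840/31 past the efficient level; on those units the gap between marginal cost and willingness to pay runs from 0 up to 7.
DWL = ½ × 7 × 840/31 = 2940/31.

Deadweight loss = 2940/31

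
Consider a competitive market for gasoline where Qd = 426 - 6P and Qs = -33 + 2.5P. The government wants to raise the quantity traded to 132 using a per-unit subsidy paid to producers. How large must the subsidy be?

At Q = 132, invert demand for the buyer price: Pb = (426 − 132)/6 = 49; invert supply for the seller price: Ps = (132 − (-33))/2.5 = 66.
The subsidy must fill the gap: s = Ps − Pb = 66 − 49 = 17.

Required subsidy s = 17 per unit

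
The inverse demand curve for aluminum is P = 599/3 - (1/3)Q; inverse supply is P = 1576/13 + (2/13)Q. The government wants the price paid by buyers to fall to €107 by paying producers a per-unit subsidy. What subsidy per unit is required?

Required subsidy s = €57 per unit

At a buyer price of 107, quantity demanded is 599 − 3·107 = 278.
Sellers supply 278 only when they receive Ps = 1576/13 + (2/13)·278 = 164.
s = Ps − Pb = 164 − 107 = 57.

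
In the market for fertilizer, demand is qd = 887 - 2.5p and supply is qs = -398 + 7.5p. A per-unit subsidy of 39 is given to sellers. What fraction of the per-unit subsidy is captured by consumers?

Consumer share = 0.75

Pre-subsidy: 887 - 2.5p = -398 + 7.5p gives p* = 128.5, q* = 565.75.
With the subsidy, sellers receive ps = pb + 39 for each unit, where pb is the price buyers pay.
Supply in terms of pb becomes qs = -398 + 7.5(pb + 39) = -105.5 + 7.5pb. Setting this equal to demand: 887 - 2.5pb = -105.5 + 7.5pb, so pb = 99.25.
Sellers receive ps = 99.25 + 39 = 138.25; q' = 887 − 2.5·99.25 = 638.875.
Buyers' price falls by p* − pb = 128.5 − 99.25 = 29.25; sellers' price rises by ps − p* = 138.25 − 128.5 = 9.75.
So consumers capture 29.25/39 = 0.75 of each unit of subsidy.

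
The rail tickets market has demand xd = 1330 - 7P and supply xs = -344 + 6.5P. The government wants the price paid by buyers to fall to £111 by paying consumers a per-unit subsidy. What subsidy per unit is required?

Required subsidy s = £27 per unit

At a buyer price of 111, quantity demanded is 1330 − 7·111 = 553.
Sellers supply 553 only when they receive Ps with -344 + 6.5·Ps = 553, i.e. Ps = 138.
s = Ps − Pb = 138 − 111 = 27.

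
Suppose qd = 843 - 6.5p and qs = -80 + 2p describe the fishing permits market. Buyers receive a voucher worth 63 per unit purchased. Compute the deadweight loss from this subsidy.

Pre-subsidy: 843 - 6.5p = -80 + 2p gives p* = 1846/17, q* = 2332/17.
With the rebate, buyers effectively pay pb = ps − 63, where ps is the price sellers receive.
Demand in terms of ps becomes qd = 843 − 6.5(ps − 63) = 1252.5 - 6.5ps. Setting this equal to supply: 1252.5 - 6.5ps = -80 + 2ps, so ps = 2665/17.
Buyers pay pb = 2665/17 − 63 = 1594/17; q' = -80 + 2·(2665/17) = 3970/17.
The subsidy expands output by 3970/17 − 2332/17 = 1638/17 past the efficient level; on those units the gap between marginal cost and willingness to pay runs from 0 up to 63.
DWL = ½ × 63 × 1638/17 = 51597/17.

Deadweight loss = 51597/17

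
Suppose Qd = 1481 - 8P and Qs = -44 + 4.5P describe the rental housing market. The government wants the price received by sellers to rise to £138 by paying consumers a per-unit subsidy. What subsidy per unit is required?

Required subsidy s = £25 per unit

At a seller price of 138, quantity supplied is -44 + 4.5·138 = 577.
Buyers absorb 577 only when they pay Pb with 1481 − 8·Pb = 577, i.e. Pb = 113.
s = Ps − Pb = 138 − 113 = 25.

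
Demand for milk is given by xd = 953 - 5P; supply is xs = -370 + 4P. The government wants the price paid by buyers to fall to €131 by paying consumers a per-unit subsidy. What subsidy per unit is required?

Required subsidy s = €36 per unit

At a buyer price of 131, quantity demanded is 953 − 5·131 = 298.
Sellers supply 298 only when they receive Ps with -370 + 4·Ps = 298, i.e. Ps = 167.
s = Ps − Pb = 167 − 131 = 36.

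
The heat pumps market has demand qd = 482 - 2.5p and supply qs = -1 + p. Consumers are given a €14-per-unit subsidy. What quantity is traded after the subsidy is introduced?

q' = 147

Pre-subsidy: 482 - 2.5p = -1 + p gives p* = 138, q* = 137.
With the rebate, buyers effectively pay pb = ps − 14, where ps is the price sellers receive.
Demand in terms of ps becomes qd = 482 − 2.5(ps − 14) = 517 - 2.5ps. Setting this equal to supply: 517 - 2.5ps = -1 + ps, so ps = 148.
Buyers pay pb = 148 − 14 = 134; q' = -1 + 1·148 = 147.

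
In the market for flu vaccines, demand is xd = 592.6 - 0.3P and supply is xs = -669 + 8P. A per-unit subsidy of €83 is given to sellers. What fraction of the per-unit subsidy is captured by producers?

Pre-subsidy: 592.6 - 0.3P = -669 + 8P gives P* = 152, x* = 547.
With the subsidy, sellers receive Ps = Pb + 83 for each unit, where Pb is the price buyers pay.
Supply in terms of Pb becomes xs = -669 + 8(Pb + 83) = -5 + 8Pb. Setting this equal to demand: 592.6 - 0.3Pb = -5 + 8Pb, so Pb = 72.
Sellers receive Ps = 72 + 83 = 155; x' = 592.6 − 0.3·72 = 571.
Buyers' price falls by P* − Pb = 152 − 72 = 80; sellers' price rises by Ps − P* = 155 − 152 = 3.
So producers capture 3/83 = 3/83 of each unit of subsidy.

Producer share = 3/83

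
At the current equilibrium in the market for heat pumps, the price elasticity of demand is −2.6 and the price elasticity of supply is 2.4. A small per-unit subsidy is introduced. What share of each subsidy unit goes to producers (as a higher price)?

For a small subsidy around the equilibrium, the benefit split depends on the relative slopes, which at a point are proportional to the elasticities.
Buyer share = εs/(εs + |εd|) = 2.4/(2.4 + 2.6) = 0.48; seller share = |εd|/(εs + |εd|) = 0.52.
So producers capture 0.52 of the subsidy.

Producer share = 0.52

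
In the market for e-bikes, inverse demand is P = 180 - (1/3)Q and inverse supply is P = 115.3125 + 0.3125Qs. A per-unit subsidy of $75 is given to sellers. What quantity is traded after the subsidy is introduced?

Pre-subsidy: 180 - (1/3)Q = 115.3125 + 0.3125Q gives Q* = 3105/31 and P* = 4545/31.
With the subsidy, sellers receive Ps = Pb + 75 for each unit, where Pb is the price buyers pay.
On the curves, Pb = 180 - (1/3)Q and Ps = 115.3125 + 0.3125Q; the wedge Ps − Pb = 75 gives 115.3125 + 0.3125Q − (180 - (1/3)Q) = 75, so Q' = 6705/31.
Then Pb = 180 − (1/3)·(6705/31) = 3345/31 and Ps = 115.3125 + 0.3125·(6705/31) = 5670/31.

Q' = 6705/31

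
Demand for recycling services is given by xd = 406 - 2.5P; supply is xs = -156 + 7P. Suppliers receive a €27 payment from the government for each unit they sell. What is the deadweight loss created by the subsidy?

Pre-subsidy: 406 - 2.5P = -156 + 7P gives P* = 1124/19, x* = 4904/19.
With the subsidy, sellers receive Ps = Pb + 27 for each unit, where Pb is the price buyers pay.
Supply in terms of Pb becomes xs = -156 + 7(Pb + 27) = 33 + 7Pb. Setting this equal to demand: 406 - 2.5Pb = 33 + 7Pb, so Pb = 746/19.
Sellers receive Ps = 746/19 + 27 = 1259/19; x' = 406 − 2.5·(746/19) = 5849/19.
The subsidy expands output by 5849/19 − 4904/19 = 945/19 past the efficient level; on those units the gap between marginal cost and willingness to pay runs from 0 up to 27.
DWL = ½ × 27 × 945/19 = 25515/38.

Deadweight loss = 25515/38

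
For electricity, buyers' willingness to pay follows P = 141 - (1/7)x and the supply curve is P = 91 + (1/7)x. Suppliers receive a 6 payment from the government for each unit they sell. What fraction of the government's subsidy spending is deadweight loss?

DWL / government spending = 3/56

Pre-subsidy: 141 - (1/7)x = 91 + (1/7)x gives x* = 175 and P* = 116.
With the subsidy, sellers receive Ps = Pb + 6 for each unit, where Pb is the price buyers pay.
On the curves, Pb = 141 - (1/7)x and Ps = 91 + (1/7)x; the wedge Ps − Pb = 6 gives 91 + (1/7)x − (141 - (1/7)x) = 6, so x' = 196.
Then Pb = 141 − (1/7)·196 = 113 and Ps = 91 + (1/7)·196 = 119.
ΔCS = ½(175 + 196)(116 − 113) = 556.5; ΔPS = ½(175 + 196)(119 − 116) = 556.5.
Government spending = 6 × 196 = 1176.
DWL = ½ × 6 × (196 − 175) = 63; fraction = 63 / 1176 = 3/56.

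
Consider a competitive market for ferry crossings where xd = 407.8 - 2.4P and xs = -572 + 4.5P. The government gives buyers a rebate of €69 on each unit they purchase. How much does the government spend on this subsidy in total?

Government cost = €12075

Pre-subsidy: 407.8 - 2.4P = -572 + 4.5P gives P* = 142, x* = 67.
With the rebate, buyers effectively pay Pb = Ps − 69, where Ps is the price sellers receive.
Demand in terms of Ps becomes xd = 407.8 − 2.4(Ps − 69) = 573.4 - 2.4Ps. Setting this equal to supply: 573.4 - 2.4Ps = -572 + 4.5Ps, so Ps = 166.
Buyers pay Pb = 166 − 69 = 97; x' = -572 + 4.5·166 = 175.
Government outlay = subsidy × quantity = 69 × 175 = 12075.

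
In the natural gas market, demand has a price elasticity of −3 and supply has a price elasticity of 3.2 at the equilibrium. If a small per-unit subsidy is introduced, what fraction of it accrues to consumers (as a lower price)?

For a small subsidy around the equilibrium, the benefit split depends on the relative slopes, which at a point are proportional to the elasticities.
Buyer share = εs/(εs + |εd|) = 3.2/(3.2 + 3) = 16/31; seller share = |εd|/(εs + |εd|) = 15/31.

Consumer share = 16/31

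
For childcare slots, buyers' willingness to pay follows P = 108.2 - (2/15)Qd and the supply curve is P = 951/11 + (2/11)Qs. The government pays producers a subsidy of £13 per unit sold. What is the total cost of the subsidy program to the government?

Pre-subsidy: 108.2 - (2/15)Q = 951/11 + (2/11)Q gives Q* = 69 and P* = 99.
With the subsidy, sellers receive Ps = Pb + 13 for each unit, where Pb is the price buyers pay.
On the curves, Pb = 108.2 - (2/15)Q and Ps = 951/11 + (2/11)Q; the wedge Ps − Pb = 13 gives 951/11 + (2/11)Q − (108.2 - (2/15)Q) = 13, so Q' = 110.25.
Then Pb = 108.2 − (2/15)·110.25 = 93.5 and Ps = 951/11 + (2/11)·110.25 = 106.5.
Government outlay = subsidy × quantity = 13 × 110.25 = 1433.25.

Government cost = £1433.25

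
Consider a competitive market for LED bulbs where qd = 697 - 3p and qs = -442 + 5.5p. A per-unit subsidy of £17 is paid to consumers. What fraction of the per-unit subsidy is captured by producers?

Pre-subsidy: 697 - 3p = -442 + 5.5p gives p* = 134, q* = 295.
With the rebate, buyers effectively pay pb = ps − 17, where ps is the price sellers receive.
Demand in terms of ps becomes qd = 697 − 3(ps − 17) = 748 - 3ps. Setting this equal to supply: 748 - 3ps = -442 + 5.5ps, so ps = 140.
Buyers pay pb = 140 − 17 = 123; q' = -442 + 5.5·140 = 328.
Buyers' price falls by p* − pb = 134 − 123 = 11; sellers' price rises by ps − p* = 140 − 134 = 6.
So producers capture 6/17 = 6/17 of each unit of subsidy.

Producer share = 6/17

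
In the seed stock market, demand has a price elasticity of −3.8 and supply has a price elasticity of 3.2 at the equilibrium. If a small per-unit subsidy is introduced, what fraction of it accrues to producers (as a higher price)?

For a small subsidy around the equilibrium, the benefit split depends on the relative slopes, which at a point are proportional to the elasticities.
Buyer share = εs/(εs + |εd|) = 3.2/(3.2 + 3.8) = 16/35; seller share = |εd|/(εs + |εd|) = 19/35.
So producers capture 19/35 of the subsidy.

Producer share = 19/35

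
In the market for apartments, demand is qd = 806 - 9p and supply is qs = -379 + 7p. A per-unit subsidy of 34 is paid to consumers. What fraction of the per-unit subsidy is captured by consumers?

Consumer share = 0.4375

Pre-subsidy: 806 - 9p = -379 + 7p gives p* = 74.0625, q* = 139.4375.
With the rebate, buyers effectively pay pb = ps − 34, where ps is the price sellers receive.
Demand in terms of ps becomes qd = 806 − 9(ps − 34) = 1112 - 9ps. Setting this equal to supply: 1112 - 9ps = -379 + 7ps, so ps = 93.1875.
Buyers pay pb = 93.1875 − 34 = 59.1875; q' = -379 + 7·93.1875 = 273.3125.
Buyers' price falls by p* − pb = 74.0625 − 59.1875 = 14.875; sellers' price rises by ps − p* = 93.1875 − 74.0625 = 19.125.
So consumers capture 14.875/34 = 0.4375 of each unit of subsidy.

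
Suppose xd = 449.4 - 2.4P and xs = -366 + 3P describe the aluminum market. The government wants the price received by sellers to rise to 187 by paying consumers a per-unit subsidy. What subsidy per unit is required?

Required subsidy s = 81 per unit

At a seller price of 187, quantity supplied is -366 + 3·187 = 195.
Buyers absorb 195 only when they pay Pb with 449.4 − 2.4·Pb = 195, i.e. Pb = 106.
s = Ps − Pb = 187 − 106 = 81.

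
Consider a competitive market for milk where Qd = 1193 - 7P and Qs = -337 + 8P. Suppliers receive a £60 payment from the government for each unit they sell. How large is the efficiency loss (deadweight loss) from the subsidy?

Pre-subsidy: 1193 - 7P = -337 + 8P gives P* = 102, Q* = 479.
With the subsidy, sellers receive Ps = Pb + 60 for each unit, where Pb is the price buyers pay.
Supply in terms of Pb becomes Qs = -337 + 8(Pb + 60) = 143 + 8Pb. Setting this equal to demand: 1193 - 7Pb = 143 + 8Pb, so Pb = 70.
Sellers receive Ps = 70 + 60 = 130; Q' = 1193 − 7·70 = 703.
The subsidy expands output by 703 − 479 = 224 past the efficient level; on those units the gap between marginal cost and willingness to pay runs from 0 up to 60.
DWL = ½ × 60 × 224 = 6720.

Deadweight loss = £6720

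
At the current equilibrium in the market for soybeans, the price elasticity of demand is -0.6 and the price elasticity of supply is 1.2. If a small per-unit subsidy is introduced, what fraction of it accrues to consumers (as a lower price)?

For a small subsidy around the equilibrium, the benefit split depends on the relative slopes, which at a point are proportional to the elasticities.
Buyer share = εs/(εs + |εd|) = 1.2/(1.2 + 0.6) = 2/3; seller share = |εd|/(εs + |εd|) = 1/3.

Consumer share = 2/3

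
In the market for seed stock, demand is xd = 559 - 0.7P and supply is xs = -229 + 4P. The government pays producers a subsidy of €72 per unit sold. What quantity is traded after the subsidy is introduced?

Pre-subsidy: 559 - 0.7P = -229 + 4P gives P* = 7880/47, x* = 20757/47.
With the subsidy, sellers receive Ps = Pb + 72 for each unit, where Pb is the price buyers pay.
Supply in terms of Pb becomes xs = -229 + 4(Pb + 72) = 59 + 4Pb. Setting this equal to demand: 559 - 0.7Pb = 59 + 4Pb, so Pb = 5000/47.
Sellers receive Ps = 5000/47 + 72 = 8384/47; x' = 559 − 0.7·(5000/47) = 22773/47.

x' = 22773/47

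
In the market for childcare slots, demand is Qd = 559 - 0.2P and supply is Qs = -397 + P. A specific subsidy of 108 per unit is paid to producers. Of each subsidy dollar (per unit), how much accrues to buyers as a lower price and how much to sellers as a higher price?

Buyers gain 90 per unit; sellers gain 18 per unit

Pre-subsidy: 559 - 0.2P = -397 + P gives P* = 2390/3, Q* = 1199/3.
With the subsidy, sellers receive Ps = Pb + 108 for each unit, where Pb is the price buyers pay.
Supply in terms of Pb becomes Qs = -397 + 1(Pb + 108) = -289 + Pb. Setting this equal to demand: 559 - 0.2Pb = -289 + Pb, so Pb = 2120/3.
Sellers receive Ps = 2120/3 + 108 = 2444/3; Q' = 559 − 0.2·(2120/3) = 1253/3.
Buyers' price falls by P* − Pb = 2390/3 − 2120/3 = 90; sellers' price rises by Ps − P* = 2444/3 − 2390/3 = 18.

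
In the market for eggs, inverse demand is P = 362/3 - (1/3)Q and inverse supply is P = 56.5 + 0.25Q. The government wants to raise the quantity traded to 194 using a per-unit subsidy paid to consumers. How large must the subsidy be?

Required subsidy s = 49 per unit

At Q = 194, from the demand curve buyers pay Pb = 362/3 − (1/3)·194 = 56; from the supply curve sellers need Ps = 56.5 + 0.25·194 = 105.
The subsidy must fill the gap: s = Ps − Pb = 105 − 56 = 49.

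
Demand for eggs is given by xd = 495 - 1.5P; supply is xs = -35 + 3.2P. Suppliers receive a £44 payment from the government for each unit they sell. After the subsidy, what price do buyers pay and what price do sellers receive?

Pre-subsidy: 495 - 1.5P = -35 + 3.2P gives P* = 5300/47, x* = 15315/47.
With the subsidy, sellers receive Ps = Pb + 44 for each unit, where Pb is the price buyers pay.
Supply in terms of Pb becomes xs = -35 + 3.2(Pb + 44) = 105.8 + 3.2Pb. Setting this equal to demand: 495 - 1.5Pb = 105.8 + 3.2Pb, so Pb = 3892/47.
Sellers receive Ps = 3892/47 + 44 = 5960/47; x' = 495 − 1.5·(3892/47) = 17427/47.

Buyers pay 3892/47; sellers receive 5960/47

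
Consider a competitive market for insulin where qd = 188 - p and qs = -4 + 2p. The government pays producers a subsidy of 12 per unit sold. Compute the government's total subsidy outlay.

Pre-subsidy: 188 - p = -4 + 2p gives p* = 64, q* = 124.
With the subsidy, sellers receive ps = pb + 12 for each unit, where pb is the price buyers pay.
Supply in terms of pb becomes qs = -4 + 2(pb + 12) = 20 + 2pb. Setting this equal to demand: 188 - pb = 20 + 2pb, so pb = 56.
Sellers receive ps = 56 + 12 = 68; q' = 188 − 1·56 = 132.
Government outlay = subsidy × quantity = 12 × 132 = 1584.

Government cost = 1584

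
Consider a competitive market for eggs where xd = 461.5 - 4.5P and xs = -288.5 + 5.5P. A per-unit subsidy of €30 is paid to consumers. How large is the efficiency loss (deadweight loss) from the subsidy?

Pre-subsidy: 461.5 - 4.5P = -288.5 + 5.5P gives P* = 75, x* = 124.
With the rebate, buyers effectively pay Pb = Ps − 30, where Ps is the price sellers receive.
Demand in terms of Ps becomes xd = 461.5 − 4.5(Ps − 30) = 596.5 - 4.5Ps. Setting this equal to supply: 596.5 - 4.5Ps = -288.5 + 5.5Ps, so Ps = 88.5.
Buyers pay Pb = 88.5 − 30 = 58.5; x' = -288.5 + 5.5·88.5 = 198.25.
The subsidy expands output by 198.25 − 124 = 74.25 past the efficient level; on those units the gap between marginal cost and willingness to pay runs from 0 up to 30.
DWL = ½ × 30 × 74.25 = 1113.75.

Deadweight loss = €1113.75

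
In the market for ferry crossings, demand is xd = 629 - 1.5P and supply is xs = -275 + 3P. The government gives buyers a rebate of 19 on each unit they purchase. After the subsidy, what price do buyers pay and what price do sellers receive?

Pre-subsidy: 629 - 1.5P = -275 + 3P gives P* = 1808/9, x* = 983/3.
With the rebate, buyers effectively pay Pb = Ps − 19, where Ps is the price sellers receive.
Demand in terms of Ps becomes xd = 629 − 1.5(Ps − 19) = 657.5 - 1.5Ps. Setting this equal to supply: 657.5 - 1.5Ps = -275 + 3Ps, so Ps = 1865/9.
Buyers pay Pb = 1865/9 − 19 = 1694/9; x' = -275 + 3·(1865/9) = 1040/3.

Buyers pay 1694/9; sellers receive 1865/9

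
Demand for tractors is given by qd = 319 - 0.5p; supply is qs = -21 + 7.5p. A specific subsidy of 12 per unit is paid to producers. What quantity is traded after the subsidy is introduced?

Pre-subsidy: 319 - 0.5p = -21 + 7.5p gives p* = 42.5, q* = 297.75.
With the subsidy, sellers receive ps = pb + 12 for each unit, where pb is the price buyers pay.
Supply in terms of pb becomes qs = -21 + 7.5(pb + 12) = 69 + 7.5pb. Setting this equal to demand: 319 - 0.5pb = 69 + 7.5pb, so pb = 31.25.
Sellers receive ps = 31.25 + 12 = 43.25; q' = 319 − 0.5·31.25 = 303.375.

q' = 303.375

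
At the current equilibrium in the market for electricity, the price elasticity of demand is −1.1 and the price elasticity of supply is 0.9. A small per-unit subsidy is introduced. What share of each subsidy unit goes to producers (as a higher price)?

Producer share = 0.55

For a small subsidy around the equilibrium, the benefit split depends on the relative slopes, which at a point are proportional to the elasticities.
Buyer share = εs/(εs + |εd|) = 0.9/(0.9 + 1.1) = 0.45; seller share = |εd|/(εs + |εd|) = 0.55.
So producers capture 0.55 of the subsidy.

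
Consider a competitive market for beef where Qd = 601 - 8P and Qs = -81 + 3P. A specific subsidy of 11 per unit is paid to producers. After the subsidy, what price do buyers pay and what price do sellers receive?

Buyers pay 59; sellers receive 70

Pre-subsidy: 601 - 8P = -81 + 3P gives P* = 62, Q* = 105.
With the subsidy, sellers receive Ps = Pb + 11 for each unit, where Pb is the price buyers pay.
Supply in terms of Pb becomes Qs = -81 + 3(Pb + 11) = -48 + 3Pb. Setting this equal to demand: 601 - 8Pb = -48 + 3Pb, so Pb = 59.
Sellers receive Ps = 59 + 11 = 70; Q' = 601 − 8·59 = 129.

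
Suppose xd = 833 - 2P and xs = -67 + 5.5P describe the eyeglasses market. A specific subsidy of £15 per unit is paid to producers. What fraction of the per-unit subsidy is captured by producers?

Pre-subsidy: 833 - 2P = -67 + 5.5P gives P* = 120, x* = 593.
With the subsidy, sellers receive Ps = Pb + 15 for each unit, where Pb is the price buyers pay.
Supply in terms of Pb becomes xs = -67 + 5.5(Pb + 15) = 15.5 + 5.5Pb. Setting this equal to demand: 833 - 2Pb = 15.5 + 5.5Pb, so Pb = 109.
Sellers receive Ps = 109 + 15 = 124; x' = 833 − 2·109 = 615.
Buyers' price falls by P* − Pb = 120 − 109 = 11; sellers' price rises by Ps − P* = 124 − 120 = 4.
So producers capture 4/15 = 4/15 of each unit of subsidy.

Producer share = 4/15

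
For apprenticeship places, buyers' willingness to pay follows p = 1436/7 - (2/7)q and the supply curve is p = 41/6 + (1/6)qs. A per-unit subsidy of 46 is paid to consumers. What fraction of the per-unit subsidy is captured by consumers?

Consumer share = 12/19

Pre-subsidy: 1436/7 - (2/7)q = 41/6 + (1/6)q gives q* = 8329/19 and p* = 1518/19.
With the rebate, buyers effectively pay pb = ps − 46, where ps is the price sellers receive.
On the curves, pb = 1436/7 - (2/7)q and ps = 41/6 + (1/6)q; the wedge ps − pb = 46 gives 41/6 + (1/6)q − (1436/7 - (2/7)q) = 46, so q' = 10261/19.
Then pb = 1436/7 − (2/7)·(10261/19) = 966/19 and ps = 41/6 + (1/6)·(10261/19) = 1840/19.
Buyers' price falls by p* − pb = 1518/19 − 966/19 = 552/19; sellers' price rises by ps − p* = 1840/19 − 1518/19 = 322/19.
So consumers capture (552/19)/46 = 12/19 of each unit of subsidy.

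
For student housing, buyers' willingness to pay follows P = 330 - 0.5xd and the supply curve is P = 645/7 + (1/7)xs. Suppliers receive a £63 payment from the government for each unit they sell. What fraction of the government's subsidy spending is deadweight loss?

DWL / government spending = 49/468

Pre-subsidy: 330 - 0.5x = 645/7 + (1/7)x gives x* = 370 and P* = 145.
With the subsidy, sellers receive Ps = Pb + 63 for each unit, where Pb is the price buyers pay.
On the curves, Pb = 330 - 0.5x and Ps = 645/7 + (1/7)x; the wedge Ps − Pb = 63 gives 645/7 + (1/7)x − (330 - 0.5x) = 63, so x' = 468.
Then Pb = 330 − 0.5·468 = 96 and Ps = 645/7 + (1/7)·468 = 159.
ΔCS = ½(370 + 468)(145 − 96) = 20531; ΔPS = ½(370 + 468)(159 − 145) = 5866.
Government spending = 63 × 468 = 29484.
DWL = ½ × 63 × (468 − 370) = 3087; fraction = 3087 / 29484 = 49/468.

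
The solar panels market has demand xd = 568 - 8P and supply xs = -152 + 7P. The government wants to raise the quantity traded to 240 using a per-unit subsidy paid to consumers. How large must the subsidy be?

At x = 240, invert demand for the buyer price: Pb = (568 − 240)/8 = 41; invert supply for the seller price: Ps = (240 − (-152))/7 = 56.
The subsidy must fill the gap: s = Ps − Pb = 56 − 41 = 15.

Required subsidy s = 15 per unit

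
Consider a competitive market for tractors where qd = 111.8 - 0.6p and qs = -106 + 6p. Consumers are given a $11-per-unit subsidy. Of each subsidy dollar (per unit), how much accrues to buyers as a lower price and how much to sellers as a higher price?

Buyers gain $10 per unit; sellers gain $1 per unit

Pre-subsidy: 111.8 - 0.6p = -106 + 6p gives p* = 33, q* = 92.
With the rebate, buyers effectively pay pb = ps − 11, where ps is the price sellers receive.
Demand in terms of ps becomes qd = 111.8 − 0.6(ps − 11) = 118.4 - 0.6ps. Setting this equal to supply: 118.4 - 0.6ps = -106 + 6ps, so ps = 34.
Buyers pay pb = 34 − 11 = 23; q' = -106 + 6·34 = 98.
Buyers' price falls by p* − pb = 33 − 23 = 10; sellers' price rises by ps − p* = 34 − 33 = 1.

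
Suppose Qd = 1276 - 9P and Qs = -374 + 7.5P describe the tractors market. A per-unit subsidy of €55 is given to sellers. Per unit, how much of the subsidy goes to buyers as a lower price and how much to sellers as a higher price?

Pre-subsidy: 1276 - 9P = -374 + 7.5P gives P* = 100, Q* = 376.
With the subsidy, sellers receive Ps = Pb + 55 for each unit, where Pb is the price buyers pay.
Supply in terms of Pb becomes Qs = -374 + 7.5(Pb + 55) = 38.5 + 7.5Pb. Setting this equal to demand: 1276 - 9Pb = 38.5 + 7.5Pb, so Pb = 75.
Sellers receive Ps = 75 + 55 = 130; Q' = 1276 − 9·75 = 601.
Buyers' price falls by P* − Pb = 100 − 75 = 25; sellers' price rises by Ps − P* = 130 − 100 = 30.

Buyers gain €25 per unit; sellers gain €30 per unit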